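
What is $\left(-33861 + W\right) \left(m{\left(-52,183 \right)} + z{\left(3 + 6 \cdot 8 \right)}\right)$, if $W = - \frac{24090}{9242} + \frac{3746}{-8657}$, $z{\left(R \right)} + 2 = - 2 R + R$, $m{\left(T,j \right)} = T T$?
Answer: $- \frac{326481959225768}{3636727} \approx -8.9774 \cdot 10^{7}$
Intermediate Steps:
$m{\left(T,j \right)} = T^{2}$
$z{\left(R \right)} = -2 - R$ ($z{\left(R \right)} = -2 + \left(- 2 R + R\right) = -2 - R$)
$W = - \frac{121583831}{40003997}$ ($W = \left(-24090\right) \frac{1}{9242} + 3746 \left(- \frac{1}{8657}\right) = - \frac{12045}{4621} - \frac{3746}{8657} = - \frac{121583831}{40003997} \approx -3.0393$)
$\left(-33861 + W\right) \left(m{\left(-52,183 \right)} + z{\left(3 + 6 \cdot 8 \right)}\right) = \left(-33861 - \frac{121583831}{40003997}\right) \left(\left(-52\right)^{2} - \left(5 + 48\right)\right) = - \frac{1354696926248 \left(2704 - 53\right)}{40003997} = \left(- \frac{1354696926248}{40003997}\right) 2651 = - \frac{326481959225768}{3636727}$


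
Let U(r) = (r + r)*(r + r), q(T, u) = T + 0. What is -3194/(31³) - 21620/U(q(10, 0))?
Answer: -32267951/595820 ≈ -54.157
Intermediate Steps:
q(T, u) = T
U(r) = 4*r² (U(r) = (2*r)*(2*r) = 4*r²)
-3194/(31³) - 21620/U(q(10, 0)) = -3194/(31³) - 21620/(4*10²) = -3194/29791 - 21620/(4*100) = -3194*1/29791 - 21620/400 = -3194/29791 - 21620*1/400 = -3194/29791 - 1081/20 = -32267951/595820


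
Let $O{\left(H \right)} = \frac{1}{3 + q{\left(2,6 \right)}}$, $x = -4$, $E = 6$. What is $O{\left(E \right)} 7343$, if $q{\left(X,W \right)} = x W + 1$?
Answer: $- \frac{7343}{20} \approx -367.15$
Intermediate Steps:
$q{\left(X,W \right)} = 1 - 4 W$ ($q{\left(X,W \right)} = - 4 W + 1 = 1 - 4 W$)
$O{\left(H \right)} = - \frac{1}{20}$ ($O{\left(H \right)} = \frac{1}{3 + \left(1 - 24\right)} = \frac{1}{3 - 23} = \frac{1}{-20} = - \frac{1}{20}$)
$O{\left(E \right)} 7343 = \left(- \frac{1}{20}\right) 7343 = - \frac{7343}{20}$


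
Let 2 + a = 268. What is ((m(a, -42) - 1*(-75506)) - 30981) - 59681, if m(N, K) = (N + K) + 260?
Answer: -14672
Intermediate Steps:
a = 266 (a = -2 + 268 = 266)
m(N, K) = 260 + K + N (m(N, K) = (K + N) + 260 = 260 + K + N)
((m(a, -42) - 1*(-75506)) - 30981) - 59681 = (((260 - 42 + 266) - 1*(-75506)) - 30981) - 59681 = ((484 + 75506) - 30981) - 59681 = (75990 - 30981) - 59681 = 45009 - 59681 = -14672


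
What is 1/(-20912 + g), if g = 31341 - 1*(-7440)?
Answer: 1/17869 ≈ 5.5963e-5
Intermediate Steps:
g = 38781 (g = 31341 + 7440 = 38781)
1/(-20912 + g) = 1/(-20912 + 38781) = 1/17869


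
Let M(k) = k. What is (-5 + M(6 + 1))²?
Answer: 4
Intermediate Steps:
(-5 + M(6 + 1))² = (-5 + (6 + 1))² = (-5 + 7)² = 2² = 4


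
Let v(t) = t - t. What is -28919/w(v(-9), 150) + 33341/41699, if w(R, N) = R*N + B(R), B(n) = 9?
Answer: -172227616/53613 ≈ -3212.4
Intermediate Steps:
v(t) = 0
w(R, N) = 9 + N*R (w(R, N) = R*N + 9 = N*R + 9 = 9 + N*R)
-28919/w(v(-9), 150) + 33341/41699 = -28919/(9 + 150*0) + 33341/41699 = -28919/(9 + 0) + 33341*(1/41699) = -28919/9 + 4763/5957 = -172227616/53613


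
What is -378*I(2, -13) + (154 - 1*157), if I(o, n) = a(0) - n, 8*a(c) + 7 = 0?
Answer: -18345/4 ≈ -4586.3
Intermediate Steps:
a(c) = -7/8 (a(c) = -7/8 + (1/8)*0 = -7/8 + 0 = -7/8)
I(o, n) = -7/8 - n
-378*I(2, -13) + (154 - 1*157) = -378*(-7/8 - 1*(-13)) + (154 - 1*157) = -378*(-7/8 + 13) + (154 - 157) = -378*97/8 - 3 = -18333/4 - 3 = -18345/4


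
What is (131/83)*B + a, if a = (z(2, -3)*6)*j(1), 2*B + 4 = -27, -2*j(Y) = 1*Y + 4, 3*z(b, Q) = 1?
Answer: -4891/166 ≈ -29.464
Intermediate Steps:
z(b, Q) = ⅓ (z(b, Q) = (⅓)*1 = ⅓)
j(Y) = -2 - Y/2 (j(Y) = -(1*Y + 4)/2 = -(Y + 4)/2 = -(4 + Y)/2 = -2 - Y/2)
B = -31/2 (B = -2 + (½)*(-27) = -2 - 27/2 = -31/2 ≈ -15.500)
a = -5 (a = ((⅓)*6)*(-2 - ½*1) = 2*(-2 - ½) = 2*(-5/2) = -5)
(131/83)*B + a = (131/83)*(-31/2) - 5 = -4061/166 - 5 = -4891/166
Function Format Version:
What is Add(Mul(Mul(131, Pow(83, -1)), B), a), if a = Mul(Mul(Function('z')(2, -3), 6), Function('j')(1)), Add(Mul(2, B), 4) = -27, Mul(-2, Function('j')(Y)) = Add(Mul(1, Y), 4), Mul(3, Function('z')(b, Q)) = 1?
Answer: Rational(-4891, 166) ≈ -29.464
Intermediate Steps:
Function('z')(b, Q) = Rational(1, 3) (Function('z')(b, Q) = Mul(Rational(1, 3), 1) = Rational(1, 3))
Function('j')(Y) = Add(-2, Mul(Rational(-1, 2), Y)) (Function('j')(Y) = Mul(Rational(-1, 2), Add(Mul(1, Y), 4)) = Mul(Rational(-1, 2), Add(Y, 4)) = Mul(Rational(-1, 2), Add(4, Y)) = Add(-2, Mul(Rational(-1, 2), Y)))
B = Rational(-31, 2) (B = Add(-2, Mul(Rational(1, 2), -27)) = Add(-2, Rational(-27, 2)) = Rational(-31, 2) ≈ -15.500)
a = -5 (a = Mul(Mul(Rational(1, 3), 6), Add(-2, Mul(Rational(-1, 2), 1))) = Mul(2, Add(-2, Rational(-1, 2))) = Mul(2, Rational(-5, 2)) = -5)
Add(Mul(Mul(131, Pow(83, -1)), B), a) = Add(Mul(Mul(131, Pow(83, -1)), Rational(-31, 2)), -5) = Add(Mul(Mul(131, Rational(1, 83)), Rational(-31, 2)), -5) = Add(Mul(Rational(131, 83), Rational(-31, 2)), -5) = Add(Rational(-4061, 166), -5) = Rational(-4891, 166)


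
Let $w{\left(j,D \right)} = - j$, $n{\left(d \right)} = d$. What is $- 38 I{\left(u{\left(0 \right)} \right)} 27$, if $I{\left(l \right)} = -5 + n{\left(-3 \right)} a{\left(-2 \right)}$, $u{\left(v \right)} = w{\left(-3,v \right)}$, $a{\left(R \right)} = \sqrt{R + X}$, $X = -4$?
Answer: $5130 + 3078 i \sqrt{6} \approx 5130.0 + 7539.5 i$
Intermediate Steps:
$a{\left(R \right)} = \sqrt{-4 + R}$ ($a{\left(R \right)} = \sqrt{R - 4} = \sqrt{-4 + R}$)
$u{\left(v \right)} = 3$ ($u{\left(v \right)} = \left(-1\right) \left(-3\right) = 3$)
$I{\left(l \right)} = -5 - 3 i \sqrt{6}$ ($I{\left(l \right)} = -5 - 3 \sqrt{-4 - 2} = -5 - 3 \sqrt{-6} = -5 - 3 i \sqrt{6}$)
$- 38 I{\left(u{\left(0 \right)} \right)} 27 = - 38 \left(-5 - 3 i \sqrt{6}\right) 27 = \left(190 + 114 i \sqrt{6}\right) 27 = 5130 + 3078 i \sqrt{6}$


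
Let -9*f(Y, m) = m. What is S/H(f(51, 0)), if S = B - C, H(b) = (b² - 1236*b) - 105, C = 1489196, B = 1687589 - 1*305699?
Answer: 107306/105 ≈ 1022.0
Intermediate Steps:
f(Y, m) = -m/9
B = 1381890 (B = 1687589 - 305699 = 1381890)
H(b) = -105 + b² - 1236*b
S = -107306 (S = 1381890 - 1*1489196 = 1381890 - 1489196 = -107306)
S/H(f(51, 0)) = -107306/(-105 + (-⅑*0)² - (-412)*0/3) = -107306/(-105 + 0² - 1236*0) = -107306/(-105 + 0 + 0) = -107306/(-105) = -107306*(-1/105) = 107306/105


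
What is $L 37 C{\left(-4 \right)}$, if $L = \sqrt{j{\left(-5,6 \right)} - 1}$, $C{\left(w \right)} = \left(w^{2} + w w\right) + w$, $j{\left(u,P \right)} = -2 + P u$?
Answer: $1036 i \sqrt{33} \approx 5951.4 i$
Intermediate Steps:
$C{\left(w \right)} = w + 2 w^{2}$ ($C{\left(w \right)} = \left(w^{2} + w^{2}\right) + w = 2 w^{2} + w = w + 2 w^{2}$)
$L = i \sqrt{33}$ ($L = \sqrt{\left(-2 + 6 \left(-5\right)\right) - 1} = \sqrt{\left(-2 - 30\right) - 1} = \sqrt{-32 - 1} = \sqrt{-33} = i \sqrt{33} \approx 5.7446 i$)
$L 37 C{\left(-4 \right)} = i \sqrt{33} \cdot 37 \left(- 4 \left(1 + 2 \left(-4\right)\right)\right) = 37 i \sqrt{33} \left(- 4 \left(1 - 8\right)\right) = 37 i \sqrt{33} \left(\left(-4\right) \left(-7\right)\right) = 37 i \sqrt{33} \cdot 28 = 1036 i \sqrt{33}$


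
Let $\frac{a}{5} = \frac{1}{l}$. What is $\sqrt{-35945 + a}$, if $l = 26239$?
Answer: $\frac{15 i \sqrt{109989322414}}{26239} \approx 189.59 i$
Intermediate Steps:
$a = \frac{5}{26239} \approx 0.00019056$
$\sqrt{-35945 + a} = \sqrt{-35945 + \frac{5}{26239}} = \sqrt{- \frac{943160850}{26239}} = \frac{15 i \sqrt{109989322414}}{26239}$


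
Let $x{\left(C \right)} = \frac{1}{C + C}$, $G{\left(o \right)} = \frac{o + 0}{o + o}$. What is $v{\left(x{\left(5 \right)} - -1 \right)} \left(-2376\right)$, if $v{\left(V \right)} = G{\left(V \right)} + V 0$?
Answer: $-1188$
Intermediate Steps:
$G{\left(o \right)} = \frac{1}{2}$ ($G{\left(o \right)} = \frac{o}{2 o} = o \frac{1}{2 o} = \frac{1}{2}$)
$x{\left(C \right)} = \frac{1}{2 C}$
$v{\left(V \right)} = \frac{1}{2}$ ($v{\left(V \right)} = \frac{1}{2} + V 0 = \frac{1}{2} + 0 = \frac{1}{2}$)
$v{\left(x{\left(5 \right)} - -1 \right)} \left(-2376\right) = \frac{1}{2} \left(-2376\right) = -1188$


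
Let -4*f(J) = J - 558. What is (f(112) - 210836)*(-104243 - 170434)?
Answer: 115762346973/2 ≈ 5.7881e+10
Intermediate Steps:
f(J) = 279/2 - J/4 (f(J) = -(J - 558)/4 = -(-558 + J)/4 = 279/2 - J/4)
(f(112) - 210836)*(-104243 - 170434) = ((279/2 - ¼*112) - 210836)*(-104243 - 170434) = ((279/2 - 28) - 210836)*(-274677) = (223/2 - 210836)*(-274677) = -421449/2*(-274677) = 115762346973/2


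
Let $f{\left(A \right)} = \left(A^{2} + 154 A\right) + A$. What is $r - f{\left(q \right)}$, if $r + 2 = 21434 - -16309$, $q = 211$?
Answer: $-39485$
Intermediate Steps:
$f{\left(A \right)} = A^{2} + 155 A$
$r = 37741$ ($r = -2 + \left(21434 - -16309\right) = -2 + \left(21434 + 16309\right) = -2 + 37743 = 37741$)
$r - f{\left(q \right)} = 37741 - 211 \left(155 + 211\right) = 37741 - 211 \cdot 366 = 37741 - 77226 = -39485$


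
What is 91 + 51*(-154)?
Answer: -7763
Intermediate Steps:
91 + 51*(-154) = 91 - 7854 = -7763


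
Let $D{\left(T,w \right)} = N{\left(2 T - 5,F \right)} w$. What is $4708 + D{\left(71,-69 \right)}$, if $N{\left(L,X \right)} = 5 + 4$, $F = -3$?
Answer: $4087$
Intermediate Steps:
$N{\left(L,X \right)} = 9$
$D{\left(T,w \right)} = 9 w$
$4708 + D{\left(71,-69 \right)} = 4708 + 9 \left(-69\right) = 4708 - 621 = 4087$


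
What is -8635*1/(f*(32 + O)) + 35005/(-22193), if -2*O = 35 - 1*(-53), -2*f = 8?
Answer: -193316795/1065264 ≈ -181.47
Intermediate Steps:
f = -4 (f = -1/2*8 = -4)
O = -44 (O = -(35 - 1*(-53))/2 = -(35 + 53)/2 = -1/2*88 = -44)
-8635*1/(f*(32 + O)) + 35005/(-22193) = -8635*(-1/(4*(32 - 44))) + 35005/(-22193) = -8635/((-12*(-4))) + 35005*(-1/22193) = -8635/48 - 35005/22193 = -193316795/1065264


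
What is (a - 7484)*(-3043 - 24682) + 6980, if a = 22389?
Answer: -413234145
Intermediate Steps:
(a - 7484)*(-3043 - 24682) + 6980 = (22389 - 7484)*(-3043 - 24682) + 6980 = 14905*(-27725) + 6980 = -413241125 + 6980 = -413234145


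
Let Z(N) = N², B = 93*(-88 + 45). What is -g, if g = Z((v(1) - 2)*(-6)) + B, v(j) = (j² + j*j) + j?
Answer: 3963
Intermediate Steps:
v(j) = j + 2*j² (v(j) = (j² + j²) + j = 2*j² + j = j + 2*j²)
B = -3999 (B = 93*(-43) = -3999)
g = -3963 (g = ((1*(1 + 2*1) - 2)*(-6))² - 3999 = ((1*(1 + 2) - 2)*(-6))² - 3999 = ((1*3 - 2)*(-6))² - 3999 = ((3 - 2)*(-6))² - 3999 = (1*(-6))² - 3999 = (-6)² - 3999 = 36 - 3999 = -3963)
-g = -1*(-3963) = 3963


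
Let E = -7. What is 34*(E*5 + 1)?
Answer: -1156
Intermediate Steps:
34*(E*5 + 1) = 34*(-7*5 + 1) = 34*(-35 + 1) = 34*(-34) = -1156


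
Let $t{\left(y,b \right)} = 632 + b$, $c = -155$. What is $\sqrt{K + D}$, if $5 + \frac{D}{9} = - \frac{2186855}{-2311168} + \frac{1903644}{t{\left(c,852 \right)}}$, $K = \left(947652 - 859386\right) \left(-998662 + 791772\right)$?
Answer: $\frac{i \sqrt{13111233920403166569252441}}{26795104} \approx 1.3513 \cdot 10^{5} i$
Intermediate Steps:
$K = -18261352740$ ($K = 88266 \left(-206890\right) = -18261352740$)
$D = \frac{9867909425517}{857443328}$ ($D = -45 + 9 \left(- \frac{2186855}{-2311168} + \frac{1903644}{632 + 852}\right) = -45 + 9 \left(\left(-2186855\right) \left(- \frac{1}{2311168}\right) + \frac{1903644}{1484}\right) = -45 + 9 \left(\frac{2186855}{2311168} + 1903644 \cdot \frac{1}{1484}\right) = -45 + 9 \left(\frac{2186855}{2311168} + \frac{475911}{371}\right) = -45 + 9 \cdot \frac{1100721597253}{857443328} = -45 + \frac{9906494375277}{857443328} = \frac{9867909425517}{857443328} \approx 11509.0$)
$\sqrt{K + D} = \sqrt{-18261352740 + \frac{9867909425517}{857443328}} = \sqrt{- \frac{15658065199258093203}{857443328}} = \frac{i \sqrt{13111233920403166569252441}}{26795104}$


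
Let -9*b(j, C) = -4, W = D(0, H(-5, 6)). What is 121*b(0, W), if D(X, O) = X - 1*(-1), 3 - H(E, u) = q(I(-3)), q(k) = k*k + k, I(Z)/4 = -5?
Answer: 484/9 ≈ 53.778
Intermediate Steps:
I(Z) = -20 (I(Z) = 4*(-5) = -20)
q(k) = k + k² (q(k) = k² + k = k + k²)
H(E, u) = -377 (H(E, u) = 3 - (-20)*(1 - 20) = 3 - (-20)*(-19) = 3 - 1*380 = 3 - 380 = -377)
D(X, O) = 1 + X (D(X, O) = X + 1 = 1 + X)
W = 1 (W = 1 + 0 = 1)
b(j, C) = 4/9 (b(j, C) = -⅑*(-4) = 4/9)
121*b(0, W) = 121*(4/9) = 484/9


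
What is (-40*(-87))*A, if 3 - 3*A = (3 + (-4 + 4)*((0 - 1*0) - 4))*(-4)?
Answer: 17400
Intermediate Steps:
A = 5 (A = 1 - (3 + (-4 + 4)*((0 - 1*0) - 4))*(-4)/3 = 1 - (3 + 0*((0 + 0) - 4))*(-4)/3 = 1 - (3 + 0*(0 - 4))*(-4)/3 = 1 - (3 + 0*(-4))*(-4)/3 = 1 - (3 + 0)*(-4)/3 = 1 - (-4) = 1 - ⅓*(-12) = 1 + 4 = 5)
(-40*(-87))*A = -40*(-87)*5 = 3480*5 = 17400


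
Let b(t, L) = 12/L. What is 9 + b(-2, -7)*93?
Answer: -1053/7 ≈ -150.43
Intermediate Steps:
9 + b(-2, -7)*93 = 9 + (12/(-7))*93 = 9 + (12*(-⅐))*93 = 9 - 12/7*93 = 9 - 1116/7 = -1053/7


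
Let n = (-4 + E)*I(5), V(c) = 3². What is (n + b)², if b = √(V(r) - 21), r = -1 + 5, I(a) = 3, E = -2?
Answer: 312 - 72*I*√3 ≈ 312.0 - 124.71*I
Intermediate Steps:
r = 4
V(c) = 9
b = 2*I*√3 (b = √(9 - 21) = √(-12) = 2*I*√3 ≈ 3.4641*I)
n = -18 (n = (-4 - 2)*3 = -6*3 = -18)
(n + b)² = (-18 + 2*I*√3)²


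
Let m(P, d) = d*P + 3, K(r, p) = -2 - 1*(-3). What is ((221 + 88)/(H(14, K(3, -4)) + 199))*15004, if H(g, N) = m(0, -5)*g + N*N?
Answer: 19158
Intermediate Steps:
K(r, p) = 1 (K(r, p) = -2 + 3 = 1)
m(P, d) = 3 + P*d (m(P, d) = P*d + 3 = 3 + P*d)
H(g, N) = N² + 3*g (H(g, N) = (3 + 0*(-5))*g + N*N = (3 + 0)*g + N² = 3*g + N² = N² + 3*g)
((221 + 88)/(H(14, K(3, -4)) + 199))*15004 = ((221 + 88)/((1² + 3*14) + 199))*15004 = (309/((1 + 42) + 199))*15004 = (309/(43 + 199))*15004 = (309/242)*15004 = 19158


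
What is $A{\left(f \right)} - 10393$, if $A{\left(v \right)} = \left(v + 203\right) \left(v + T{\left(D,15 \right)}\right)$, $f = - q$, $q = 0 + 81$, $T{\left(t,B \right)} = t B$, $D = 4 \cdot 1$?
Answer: $-12955$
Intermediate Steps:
$D = 4$
$T{\left(t,B \right)} = B t$
$q = 81$
$f = -81$ ($f = \left(-1\right) 81 = -81$)
$A{\left(v \right)} = \left(60 + v\right) \left(203 + v\right)$ ($A{\left(v \right)} = \left(v + 203\right) \left(v + 15 \cdot 4\right) = \left(203 + v\right) \left(v + 60\right) = \left(203 + v\right) \left(60 + v\right) = \left(60 + v\right) \left(203 + v\right)$)
$A{\left(f \right)} - 10393 = \left(12180 + \left(-81\right)^{2} + 263 \left(-81\right)\right) - 10393 = \left(12180 + 6561 - 21303\right) - 10393 = -2562 - 10393 = -12955$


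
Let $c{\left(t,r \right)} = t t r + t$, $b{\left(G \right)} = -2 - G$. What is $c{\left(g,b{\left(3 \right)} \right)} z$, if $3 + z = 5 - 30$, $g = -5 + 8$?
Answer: $1176$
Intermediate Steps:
$g = 3$
$c{\left(t,r \right)} = t + r t^{2}$ ($c{\left(t,r \right)} = t^{2} r + t = r t^{2} + t = t + r t^{2}$)
$z = -28$ ($z = -3 + \left(5 - 30\right) = -3 - 25 = -28$)
$c{\left(g,b{\left(3 \right)} \right)} z = 3 \left(1 + \left(-2 - 3\right) 3\right) \left(-28\right) = 3 \left(1 - 15\right) \left(-28\right) = 3 \left(-14\right) \left(-28\right) = \left(-42\right) \left(-28\right) = 1176$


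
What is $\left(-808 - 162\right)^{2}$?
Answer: $940900$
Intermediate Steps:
$\left(-808 - 162\right)^{2} = \left(-970\right)^{2} = 940900$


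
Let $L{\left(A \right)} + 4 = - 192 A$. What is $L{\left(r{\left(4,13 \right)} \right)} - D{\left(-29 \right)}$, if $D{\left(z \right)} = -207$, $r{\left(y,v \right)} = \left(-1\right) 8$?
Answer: $1739$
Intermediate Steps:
$r{\left(y,v \right)} = -8$
$L{\left(A \right)} = -4 - 192 A$
$L{\left(r{\left(4,13 \right)} \right)} - D{\left(-29 \right)} = \left(-4 - -1536\right) - -207 = \left(-4 + 1536\right) + 207 = 1532 + 207 = 1739$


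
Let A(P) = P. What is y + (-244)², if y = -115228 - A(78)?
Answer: -55770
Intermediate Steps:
y = -115306 (y = -115228 - 1*78 = -115228 - 78 = -115306)
y + (-244)² = -115306 + (-244)² = -115306 + 59536 = -55770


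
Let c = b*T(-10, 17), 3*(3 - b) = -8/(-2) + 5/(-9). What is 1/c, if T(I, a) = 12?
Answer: 9/200 ≈ 0.045000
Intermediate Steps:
b = 50/27 (b = 3 - (-8/(-2) + 5/(-9))/3 = 3 - (-8*(-½) + 5*(-⅑))/3 = 3 - (4 - 5/9)/3 = 3 - ⅓*31/9 = 3 - 31/27 = 50/27 ≈ 1.8519)
c = 200/9 (c = (50/27)*12 = 200/9 ≈ 22.222)
1/c = 1/(200/9) = 9/200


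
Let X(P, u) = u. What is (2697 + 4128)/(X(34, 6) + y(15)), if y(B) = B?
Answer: 325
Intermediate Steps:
(2697 + 4128)/(X(34, 6) + y(15)) = (2697 + 4128)/(6 + 15) = 6825/21 = 6825*(1/21) = 325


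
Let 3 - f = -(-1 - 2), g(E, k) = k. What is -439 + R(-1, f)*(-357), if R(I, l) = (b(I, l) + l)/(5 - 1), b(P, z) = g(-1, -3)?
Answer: -685/4 ≈ -171.25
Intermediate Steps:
b(P, z) = -3
f = 0 (f = 3 - (-1)*(-1 - 2) = 3 - (-1)*(-3) = 3 - 1*3 = 3 - 3 = 0)
R(I, l) = -¾ + l/4 (R(I, l) = (-3 + l)/(5 - 1) = (-3 + l)/4 = (-3 + l)*(¼) = -¾ + l/4)
-439 + R(-1, f)*(-357) = -439 + (-¾ + (¼)*0)*(-357) = -439 + (-¾ + 0)*(-357) = -439 - ¾*(-357) = -439 + 1071/4 = -685/4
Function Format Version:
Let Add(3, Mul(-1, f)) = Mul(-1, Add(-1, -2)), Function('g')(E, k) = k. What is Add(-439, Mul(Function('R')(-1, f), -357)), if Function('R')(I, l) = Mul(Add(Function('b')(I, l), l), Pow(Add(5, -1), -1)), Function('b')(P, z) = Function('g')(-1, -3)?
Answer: Rational(-685, 4) ≈ -171.25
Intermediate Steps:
Function('b')(P, z) = -3
f = 0 (f = Add(3, Mul(-1, Mul(-1, Add(-1, -2)))) = Add(3, Mul(-1, Mul(-1, -3))) = Add(3, Mul(-1, 3)) = Add(3, -3) = 0)
Function('R')(I, l) = Add(Rational(-3, 4), Mul(Rational(1, 4), l)) (Function('R')(I, l) = Mul(Add(-3, l), Pow(Add(5, -1), -1)) = Mul(Add(-3, l), Pow(4, -1)) = Mul(Add(-3, l), Rational(1, 4)) = Add(Rational(-3, 4), Mul(Rational(1, 4), l)))
Add(-439, Mul(Function('R')(-1, f), -357)) = Add(-439, Mul(Add(Rational(-3, 4), Mul(Rational(1, 4), 0)), -357)) = Add(-439, Mul(Add(Rational(-3, 4), 0), -357)) = Add(-439, Mul(Rational(-3, 4), -357)) = Add(-439, Rational(1071, 4)) = Rational(-685, 4)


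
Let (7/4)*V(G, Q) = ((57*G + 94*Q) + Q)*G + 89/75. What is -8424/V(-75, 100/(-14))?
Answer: -3869775/97523749 ≈ -0.039680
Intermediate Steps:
V(G, Q) = 356/525 + 4*G*(57*G + 95*Q)/7 (V(G, Q) = 4*(((57*G + 94*Q) + Q)*G + 89/75)/7 = 4*((57*G + 95*Q)*G + 89*(1/75))/7 = 4*(G*(57*G + 95*Q) + 89/75)/7 = 4*(89/75 + G*(57*G + 95*Q))/7 = 356/525 + 4*G*(57*G + 95*Q)/7)
-8424/V(-75, 100/(-14)) = -8424/(356/525 + (228/7)*(-75)² + (380/7)*(-75)*(100/(-14))) = -8424/(356/525 + (228/7)*5625 + (380/7)*(-75)*(100*(-1/14))) = -8424/(356/525 + 1282500/7 + (380/7)*(-75)*(-50/7)) = -8424/(356/525 + 1282500/7 + 1425000/49) = -8424/780189992/3675 = -8424*3675/780189992 = -3869775/97523749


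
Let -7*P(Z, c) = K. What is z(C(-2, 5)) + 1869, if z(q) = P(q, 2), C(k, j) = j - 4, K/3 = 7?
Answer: 1866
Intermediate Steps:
K = 21 (K = 3*7 = 21)
P(Z, c) = -3 (P(Z, c) = -⅐*21 = -3)
C(k, j) = -4 + j
z(q) = -3
z(C(-2, 5)) + 1869 = -3 + 1869 = 1866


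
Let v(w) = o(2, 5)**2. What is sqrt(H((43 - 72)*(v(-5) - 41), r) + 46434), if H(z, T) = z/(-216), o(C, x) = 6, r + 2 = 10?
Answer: sqrt(60177594)/36 ≈ 215.48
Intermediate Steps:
r = 8 (r = -2 + 10 = 8)
v(w) = 36 (v(w) = 6**2 = 36)
H(z, T) = -z/216 (H(z, T) = z*(-1/216) = -z/216)
sqrt(H((43 - 72)*(v(-5) - 41), r) + 46434) = sqrt(-(43 - 72)*(36 - 41)/216 + 46434) = sqrt(-(-29)*(-5)/216 + 46434) = sqrt(-1/216*145 + 46434) = sqrt(-145/216 + 46434) = sqrt(10029599/216) = sqrt(60177594)/36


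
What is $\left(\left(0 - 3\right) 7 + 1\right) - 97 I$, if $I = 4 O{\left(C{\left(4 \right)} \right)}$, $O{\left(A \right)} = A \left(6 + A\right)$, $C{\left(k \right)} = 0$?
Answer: $-20$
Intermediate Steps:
$I = 0$ ($I = 4 \cdot 0 \left(6 + 0\right) = 4 \cdot 0 \cdot 6 = 4 \cdot 0 = 0$)
$\left(\left(0 - 3\right) 7 + 1\right) - 97 I = \left(\left(0 - 3\right) 7 + 1\right) - 0 = \left(\left(-3\right) 7 + 1\right) + 0 = \left(-21 + 1\right) + 0 = -20 + 0 = -20$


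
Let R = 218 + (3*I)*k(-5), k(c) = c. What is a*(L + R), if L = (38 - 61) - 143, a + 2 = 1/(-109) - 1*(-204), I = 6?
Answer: -836646/109 ≈ -7675.6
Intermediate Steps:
a = 22017/109 (a = -2 + (1/(-109) - 1*(-204)) = -2 + (-1/109 + 204) = -2 + 22235/109 = 22017/109 ≈ 201.99)
R = 128 (R = 218 + (3*6)*(-5) = 218 + 18*(-5) = 218 - 90 = 128)
L = -166 (L = -23 - 143 = -166)
a*(L + R) = 22017*(-166 + 128)/109 = (22017/109)*(-38) = -836646/109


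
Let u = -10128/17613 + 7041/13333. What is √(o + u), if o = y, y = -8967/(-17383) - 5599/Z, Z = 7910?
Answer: I*√27679279884101871694401792437490/10763194121819790 ≈ 0.48881*I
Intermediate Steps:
y = -26398447/137499530 (y = -8967/(-17383) - 5599/7910 = -8967*(-1/17383) - 5599*1/7910 = 8967/17383 - 5599/7910 = -26398447/137499530 ≈ -0.19199)
u = -3674497/78278043 (u = -10128*1/17613 + 7041*(1/13333) = -3376/5871 + 7041/13333 = -3674497/78278043 ≈ -0.046942)
o = -26398447/137499530 ≈ -0.19199
√(o + u) = √(-26398447/137499530 - 3674497/78278043) = √(-2571660379885631/10763194121819790) = I*√27679279884101871694401792437490/10763194121819790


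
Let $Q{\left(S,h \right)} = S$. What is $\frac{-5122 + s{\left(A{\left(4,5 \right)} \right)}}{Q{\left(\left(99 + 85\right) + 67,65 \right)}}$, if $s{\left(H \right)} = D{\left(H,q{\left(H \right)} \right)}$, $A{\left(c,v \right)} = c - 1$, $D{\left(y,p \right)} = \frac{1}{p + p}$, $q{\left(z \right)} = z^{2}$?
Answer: $- \frac{92195}{4518} \approx -20.406$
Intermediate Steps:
$D{\left(y,p \right)} = \frac{1}{2 p}$
$A{\left(c,v \right)} = -1 + c$
$s{\left(H \right)} = \frac{1}{2 H^{2}}$
$\frac{-5122 + s{\left(A{\left(4,5 \right)} \right)}}{Q{\left(\left(99 + 85\right) + 67,65 \right)}} = \frac{-5122 + \frac{1}{2 \left(-1 + 4\right)^{2}}}{\left(99 + 85\right) + 67} = \frac{-5122 + \frac{1}{2 \cdot 9}}{184 + 67} = \frac{-5122 + \frac{1}{2} \cdot \frac{1}{9}}{251} = \left(-5122 + \frac{1}{18}\right) \frac{1}{251} = \left(- \frac{92195}{18}\right) \frac{1}{251} = - \frac{92195}{4518}$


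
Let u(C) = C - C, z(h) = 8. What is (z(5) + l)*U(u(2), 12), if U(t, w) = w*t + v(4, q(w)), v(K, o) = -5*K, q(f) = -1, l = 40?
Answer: -960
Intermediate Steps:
u(C) = 0
U(t, w) = -20 + t*w (U(t, w) = w*t - 5*4 = t*w - 20 = -20 + t*w)
(z(5) + l)*U(u(2), 12) = (8 + 40)*(-20 + 0*12) = 48*(-20 + 0) = 48*(-20) = -960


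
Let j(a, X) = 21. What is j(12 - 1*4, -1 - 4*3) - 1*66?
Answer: -45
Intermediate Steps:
j(12 - 1*4, -1 - 4*3) - 1*66 = 21 - 1*66 = 21 - 66 = -45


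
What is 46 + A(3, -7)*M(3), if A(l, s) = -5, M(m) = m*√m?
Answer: 46 - 15*√3 ≈ 20.019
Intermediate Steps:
M(m) = m^(3/2)
46 + A(3, -7)*M(3) = 46 - 15*√3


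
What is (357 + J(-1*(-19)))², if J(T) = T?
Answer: 141376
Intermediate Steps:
(357 + J(-1*(-19)))² = (357 - 1*(-19))² = (357 + 19)² = 376² = 141376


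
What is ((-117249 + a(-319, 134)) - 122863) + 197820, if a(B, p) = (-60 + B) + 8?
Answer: -42663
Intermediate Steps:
a(B, p) = -52 + B
((-117249 + a(-319, 134)) - 122863) + 197820 = ((-117249 + (-52 - 319)) - 122863) + 197820 = ((-117249 - 371) - 122863) + 197820 = (-117620 - 122863) + 197820 = -240483 + 197820 = -42663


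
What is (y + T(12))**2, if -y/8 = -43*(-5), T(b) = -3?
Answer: 2968729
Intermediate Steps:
y = -1720 (y = -(-344)*(-5) = -8*215 = -1720)
(y + T(12))**2 = (-1720 - 3)**2 = (-1723)**2 = 2968729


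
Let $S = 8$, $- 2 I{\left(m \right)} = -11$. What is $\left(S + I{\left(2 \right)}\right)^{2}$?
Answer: $\frac{729}{4} \approx 182.25$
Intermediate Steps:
$I{\left(m \right)} = \frac{11}{2}$ ($I{\left(m \right)} = \left(- \frac{1}{2}\right) \left(-11\right) = \frac{11}{2}$)
$\left(S + I{\left(2 \right)}\right)^{2} = \left(8 + \frac{11}{2}\right)^{2} = \left(\frac{27}{2}\right)^{2} = \frac{729}{4}$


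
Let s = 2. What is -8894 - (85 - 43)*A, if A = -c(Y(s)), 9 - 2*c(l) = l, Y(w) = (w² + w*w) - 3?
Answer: -8810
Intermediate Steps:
Y(w) = -3 + 2*w² (Y(w) = (w² + w²) - 3 = 2*w² - 3 = -3 + 2*w²)
c(l) = 9/2 - l/2
A = -2 (A = -(9/2 - (-3 + 2*2²)/2) = -(9/2 - (-3 + 2*4)/2) = -(9/2 - (-3 + 8)/2) = -(9/2 - ½*5) = -(9/2 - 5/2) = -1*2 = -2)
-8894 - (85 - 43)*A = -8894 - (85 - 43)*(-2) = -8894 - 42*(-2) = -8894 - 1*(-84) = -8894 + 84 = -8810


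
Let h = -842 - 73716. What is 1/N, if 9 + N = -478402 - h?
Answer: -1/403853 ≈ -2.4761e-6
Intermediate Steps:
h = -74558
N = -403853 (N = -9 + (-478402 - 1*(-74558)) = -9 + (-478402 + 74558) = -9 - 403844 = -403853)
1/N = 1/(-403853) = -1/403853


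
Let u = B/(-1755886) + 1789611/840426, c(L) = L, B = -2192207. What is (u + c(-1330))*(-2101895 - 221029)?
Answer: 378962972839108672104/122974353953 ≈ 3.0816e+9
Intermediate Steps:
u = 415395055044/122974353953 (u = -2192207/(-1755886) + 1789611/840426 = -2192207*(-1/1755886) + 1789611*(1/840426) = 2192207/1755886 + 596537/280142 = 415395055044/122974353953 ≈ 3.3779)
(u + c(-1330))*(-2101895 - 221029) = (415395055044/122974353953 - 1330)*(-2101895 - 221029) = -163140495702446/122974353953*(-2322924) = 378962972839108672104/122974353953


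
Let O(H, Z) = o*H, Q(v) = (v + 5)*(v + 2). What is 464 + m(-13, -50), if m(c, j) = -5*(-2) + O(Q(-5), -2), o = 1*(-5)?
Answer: 474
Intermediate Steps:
Q(v) = (2 + v)*(5 + v) (Q(v) = (5 + v)*(2 + v) = (2 + v)*(5 + v))
o = -5
O(H, Z) = -5*H
m(c, j) = 10 (m(c, j) = -5*(-2) - 5*(10 + (-5)**2 + 7*(-5)) = 10 - 5*(10 + 25 - 35) = 10 - 5*0 = 10 + 0 = 10)
464 + m(-13, -50) = 464 + 10 = 474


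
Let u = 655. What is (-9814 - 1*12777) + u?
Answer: -21936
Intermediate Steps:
(-9814 - 1*12777) + u = (-9814 - 1*12777) + 655 = (-9814 - 12777) + 655 = -22591 + 655 = -21936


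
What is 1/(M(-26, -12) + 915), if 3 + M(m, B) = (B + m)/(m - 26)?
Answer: 26/23731 ≈ 0.0010956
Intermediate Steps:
M(m, B) = -3 + (B + m)/(-26 + m) (M(m, B) = -3 + (B + m)/(m - 26) = -3 + (B + m)/(-26 + m))
1/(M(-26, -12) + 915) = 1/((78 - 12 - 2*(-26))/(-26 - 26) + 915) = 1/((78 - 12 + 52)/(-52) + 915) = 1/(-1/52*118 + 915) = 1/(-59/26 + 915) = 1/(23731/26) = 26/23731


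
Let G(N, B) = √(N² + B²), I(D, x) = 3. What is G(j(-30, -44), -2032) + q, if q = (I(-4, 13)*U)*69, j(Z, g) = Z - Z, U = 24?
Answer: 7000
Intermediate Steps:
j(Z, g) = 0
G(N, B) = √(B² + N²)
q = 4968 (q = (3*24)*69 = 72*69 = 4968)
G(j(-30, -44), -2032) + q = √((-2032)² + 0²) + 4968 = √(4129024 + 0) + 4968 = √4129024 + 4968 = 2032 + 4968 = 7000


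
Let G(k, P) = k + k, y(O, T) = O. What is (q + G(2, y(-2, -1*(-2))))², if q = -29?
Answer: 625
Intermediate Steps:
G(k, P) = 2*k
(q + G(2, y(-2, -1*(-2))))² = (-29 + 2*2)² = (-29 + 4)² = (-25)² = 625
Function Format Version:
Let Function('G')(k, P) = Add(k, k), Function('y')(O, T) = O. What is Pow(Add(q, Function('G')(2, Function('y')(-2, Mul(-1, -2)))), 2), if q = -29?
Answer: 625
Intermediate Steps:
Function('G')(k, P) = Mul(2, k)
Pow(Add(q, Function('G')(2, Function('y')(-2, Mul(-1, -2)))), 2) = Pow(Add(-29, Mul(2, 2)), 2) = Pow(Add(-29, 4), 2) = Pow(-25, 2) = 625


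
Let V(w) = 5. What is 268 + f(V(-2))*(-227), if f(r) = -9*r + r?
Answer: 9348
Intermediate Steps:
f(r) = -8*r
268 + f(V(-2))*(-227) = 268 - 8*5*(-227) = 268 - 40*(-227) = 268 + 9080 = 9348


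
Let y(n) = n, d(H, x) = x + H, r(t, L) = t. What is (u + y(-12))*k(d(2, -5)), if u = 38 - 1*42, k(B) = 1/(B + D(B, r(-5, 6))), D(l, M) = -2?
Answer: 16/5 ≈ 3.2000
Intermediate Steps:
d(H, x) = H + x
k(B) = 1/(-2 + B) (k(B) = 1/(B - 2) = 1/(-2 + B))
u = -4 (u = 38 - 42 = -4)
(u + y(-12))*k(d(2, -5)) = (-4 - 12)/(-2 + (2 - 5)) = -16/(-2 - 3) = -16/(-5) = -16*(-⅕) = 16/5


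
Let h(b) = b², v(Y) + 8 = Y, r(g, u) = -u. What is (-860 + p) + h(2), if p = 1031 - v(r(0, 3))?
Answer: 186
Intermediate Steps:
v(Y) = -8 + Y
p = 1042 (p = 1031 - (-8 - 1*3) = 1031 - (-8 - 3) = 1031 - 1*(-11) = 1031 + 11 = 1042)
(-860 + p) + h(2) = (-860 + 1042) + 2² = 182 + 4 = 186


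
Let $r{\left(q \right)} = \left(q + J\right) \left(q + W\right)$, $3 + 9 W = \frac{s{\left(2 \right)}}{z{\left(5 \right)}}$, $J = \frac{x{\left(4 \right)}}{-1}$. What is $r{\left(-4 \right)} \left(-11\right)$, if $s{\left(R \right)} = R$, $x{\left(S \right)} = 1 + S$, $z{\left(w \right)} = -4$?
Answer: $- \frac{869}{2} \approx -434.5$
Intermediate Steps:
$J = -5$ ($J = \frac{1 + 4}{-1} = 5 \left(-1\right) = -5$)
$W = - \frac{7}{18}$ ($W = - \frac{1}{3} + \frac{2 \frac{1}{-4}}{9} = - \frac{1}{3} + \frac{2 \left(- \frac{1}{4}\right)}{9} = - \frac{1}{3} + \frac{1}{9} \left(- \frac{1}{2}\right) = - \frac{1}{3} - \frac{1}{18} = - \frac{7}{18} \approx -0.38889$)
$r{\left(q \right)} = \left(-5 + q\right) \left(- \frac{7}{18} + q\right)$ ($r{\left(q \right)} = \left(q - 5\right) \left(q - \frac{7}{18}\right) = \left(-5 + q\right) \left(- \frac{7}{18} + q\right)$)
$r{\left(-4 \right)} \left(-11\right) = \left(\frac{35}{18} + \left(-4\right)^{2} - - \frac{194}{9}\right) \left(-11\right) = \left(\frac{35}{18} + 16 + \frac{194}{9}\right) \left(-11\right) = \frac{79}{2} \left(-11\right) = - \frac{869}{2}$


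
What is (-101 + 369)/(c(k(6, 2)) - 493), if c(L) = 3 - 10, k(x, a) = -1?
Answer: -67/125 ≈ -0.53600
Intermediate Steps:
c(L) = -7
(-101 + 369)/(c(k(6, 2)) - 493) = (-101 + 369)/(-7 - 493) = 268/(-500) = 268*(-1/500) = -67/125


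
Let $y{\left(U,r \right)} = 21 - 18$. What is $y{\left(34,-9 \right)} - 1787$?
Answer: $-1784$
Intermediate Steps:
$y{\left(U,r \right)} = 3$ ($y{\left(U,r \right)} = 21 - 18 = 3$)
$y{\left(34,-9 \right)} - 1787 = 3 - 1787 = -1784$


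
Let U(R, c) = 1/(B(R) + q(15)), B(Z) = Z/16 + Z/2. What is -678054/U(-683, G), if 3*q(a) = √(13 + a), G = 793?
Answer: 2083998969/8 - 452036*√7 ≈ 2.5930e+8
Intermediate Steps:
B(Z) = 9*Z/16 (B(Z) = Z*(1/16) + Z*(½) = Z/16 + Z/2 = 9*Z/16)
q(a) = √(13 + a)/3
U(R, c) = 1/(2*√7/3 + 9*R/16) (U(R, c) = 1/(9*R/16 + √(13 + 15)/3) = 1/(9*R/16 + √28/3) = 1/(9*R/16 + (2*√7)/3) = 1/(9*R/16 + 2*√7/3) = 1/(2*√7/3 + 9*R/16))
-678054/U(-683, G) = -(-2083998969/8 + 452036*√7) = -678054*(-6147/16 + 2*√7/3) = 2083998969/8 - 452036*√7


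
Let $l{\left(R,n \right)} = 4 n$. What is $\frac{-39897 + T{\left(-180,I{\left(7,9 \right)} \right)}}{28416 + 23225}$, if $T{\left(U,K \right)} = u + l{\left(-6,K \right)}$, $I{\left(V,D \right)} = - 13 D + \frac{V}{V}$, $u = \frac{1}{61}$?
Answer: $- \frac{2462020}{3150101} \approx -0.78157$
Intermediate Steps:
$u = \frac{1}{61} \approx 0.016393$
$I{\left(V,D \right)} = 1 - 13 D$ ($I{\left(V,D \right)} = - 13 D + 1 = 1 - 13 D$)
$T{\left(U,K \right)} = \frac{1}{61} + 4 K$
$\frac{-39897 + T{\left(-180,I{\left(7,9 \right)} \right)}}{28416 + 23225} = \frac{-39897 + \left(\frac{1}{61} + 4 \left(1 - 117\right)\right)}{28416 + 23225} = \frac{-39897 + \left(\frac{1}{61} + 4 \left(1 - 117\right)\right)}{51641} = \left(-39897 + \left(\frac{1}{61} + 4 \left(-116\right)\right)\right) \frac{1}{51641} = \left(-39897 + \left(\frac{1}{61} - 464\right)\right) \frac{1}{51641} = \left(-39897 - \frac{28303}{61}\right) \frac{1}{51641} = \left(- \frac{2462020}{61}\right) \frac{1}{51641} = - \frac{2462020}{3150101}$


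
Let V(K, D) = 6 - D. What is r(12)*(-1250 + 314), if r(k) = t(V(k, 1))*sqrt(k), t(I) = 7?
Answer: -13104*sqrt(3) ≈ -22697.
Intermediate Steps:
r(k) = 7*sqrt(k)
r(12)*(-1250 + 314) = (7*sqrt(12))*(-1250 + 314) = (7*(2*sqrt(3)))*(-936) = (14*sqrt(3))*(-936) = -13104*sqrt(3)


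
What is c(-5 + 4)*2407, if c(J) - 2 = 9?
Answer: 26477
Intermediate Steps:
c(J) = 11 (c(J) = 2 + 9 = 11)
c(-5 + 4)*2407 = 11*2407 = 26477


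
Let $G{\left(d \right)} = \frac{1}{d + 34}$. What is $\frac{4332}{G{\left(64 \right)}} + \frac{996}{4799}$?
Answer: $\frac{2037349260}{4799} \approx 4.2454 \cdot 10^{5}$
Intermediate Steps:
$G{\left(d \right)} = \frac{1}{34 + d}$
$\frac{4332}{G{\left(64 \right)}} + \frac{996}{4799} = \frac{4332}{\frac{1}{34 + 64}} + \frac{996}{4799} = \frac{4332}{\frac{1}{98}} + 996 \cdot \frac{1}{4799} = 4332 \frac{1}{\frac{1}{98}} + \frac{996}{4799} = 4332 \cdot 98 + \frac{996}{4799} = 424536 + \frac{996}{4799} = \frac{2037349260}{4799}$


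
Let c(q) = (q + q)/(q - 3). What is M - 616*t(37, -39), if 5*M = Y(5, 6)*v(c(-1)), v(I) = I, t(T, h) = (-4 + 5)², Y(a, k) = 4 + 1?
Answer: -1231/2 ≈ -615.50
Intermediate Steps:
Y(a, k) = 5
c(q) = 2*q/(-3 + q) (c(q) = (2*q)/(-3 + q) = 2*q/(-3 + q))
t(T, h) = 1 (t(T, h) = 1² = 1)
M = ½ (M = (5*(2*(-1)/(-3 - 1)))/5 = (5*(2*(-1)/(-4)))/5 = (5*(2*(-1)*(-¼)))/5 = (5*(½))/5 = (⅕)*(5/2) = ½ ≈ 0.50000)
M - 616*t(37, -39) = ½ - 616*1 = ½ - 616 = -1231/2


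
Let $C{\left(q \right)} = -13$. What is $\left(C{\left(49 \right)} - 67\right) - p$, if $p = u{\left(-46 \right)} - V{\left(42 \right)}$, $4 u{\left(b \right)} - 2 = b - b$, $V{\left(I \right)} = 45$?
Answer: $- \frac{71}{2} \approx -35.5$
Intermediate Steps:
$u{\left(b \right)} = \frac{1}{2}$ ($u{\left(b \right)} = \frac{1}{2} + \frac{b - b}{4} = \frac{1}{2} + \frac{1}{4} \cdot 0 = \frac{1}{2} + 0 = \frac{1}{2}$)
$p = - \frac{89}{2}$ ($p = \frac{1}{2} - 45 = - \frac{89}{2} \approx -44.5$)
$\left(C{\left(49 \right)} - 67\right) - p = \left(-13 - 67\right) - - \frac{89}{2} = \left(-13 - 67\right) + \frac{89}{2} = -80 + \frac{89}{2} = - \frac{71}{2}$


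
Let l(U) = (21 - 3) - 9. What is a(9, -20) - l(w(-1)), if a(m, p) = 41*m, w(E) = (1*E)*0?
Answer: 360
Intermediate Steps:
w(E) = 0 (w(E) = E*0 = 0)
l(U) = 9 (l(U) = 18 - 9 = 9)
a(9, -20) - l(w(-1)) = 41*9 - 1*9 = 369 - 9 = 360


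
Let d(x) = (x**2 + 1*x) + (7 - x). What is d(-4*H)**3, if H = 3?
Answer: 3442951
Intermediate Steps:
d(x) = 7 + x**2 (d(x) = (x**2 + x) + (7 - x) = (x + x**2) + (7 - x) = 7 + x**2)
d(-4*H)**3 = (7 + (-4*3)**2)**3 = (7 + (-12)**2)**3 = (7 + 144)**3 = 151**3 = 3442951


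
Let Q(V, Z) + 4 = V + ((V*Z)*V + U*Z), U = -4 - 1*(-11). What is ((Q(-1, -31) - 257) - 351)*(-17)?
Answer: 14637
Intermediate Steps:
U = 7 (U = -4 + 11 = 7)
Q(V, Z) = -4 + V + 7*Z + Z*V² (Q(V, Z) = -4 + (V + ((V*Z)*V + 7*Z)) = -4 + (V + (Z*V² + 7*Z)) = -4 + (V + (7*Z + Z*V²)) = -4 + (V + 7*Z + Z*V²) = -4 + V + 7*Z + Z*V²)
((Q(-1, -31) - 257) - 351)*(-17) = (((-4 - 1 + 7*(-31) - 31*(-1)²) - 257) - 351)*(-17) = (((-4 - 1 - 217 - 31*1) - 257) - 351)*(-17) = (((-4 - 1 - 217 - 31) - 257) - 351)*(-17) = ((-253 - 257) - 351)*(-17) = (-510 - 351)*(-17) = -861*(-17) = 14637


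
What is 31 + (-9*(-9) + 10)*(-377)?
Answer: -34276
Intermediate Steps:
31 + (-9*(-9) + 10)*(-377) = 31 + (81 + 10)*(-377) = 31 + 91*(-377) = 31 - 34307 = -34276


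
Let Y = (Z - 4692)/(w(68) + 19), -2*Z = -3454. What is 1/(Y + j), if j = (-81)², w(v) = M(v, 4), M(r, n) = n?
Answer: 23/147938 ≈ 0.00015547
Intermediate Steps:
w(v) = 4
Z = 1727 (Z = -½*(-3454) = 1727)
j = 6561
Y = -2965/23 (Y = (1727 - 4692)/(4 + 19) = -2965/23 ≈ -128.91)
1/(Y + j) = 1/(-2965/23 + 6561) = 1/(147938/23) = 23/147938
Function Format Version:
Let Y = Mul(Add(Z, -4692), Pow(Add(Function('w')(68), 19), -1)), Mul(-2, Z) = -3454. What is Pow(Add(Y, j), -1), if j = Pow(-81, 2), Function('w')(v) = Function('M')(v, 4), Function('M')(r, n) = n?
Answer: Rational(23, 147938) ≈ 0.00015547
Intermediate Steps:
Function('w')(v) = 4
Z = 1727 (Z = Mul(Rational(-1, 2), -3454) = 1727)
j = 6561
Y = Rational(-2965, 23) (Y = Mul(Add(1727, -4692), Pow(Add(4, 19), -1)) = Mul(-2965, Pow(23, -1)) = Mul(-2965, Rational(1, 23)) = Rational(-2965, 23) ≈ -128.91)
Pow(Add(Y, j), -1) = Pow(Add(Rational(-2965, 23), 6561), -1) = Pow(Rational(147938, 23), -1) = Rational(23, 147938)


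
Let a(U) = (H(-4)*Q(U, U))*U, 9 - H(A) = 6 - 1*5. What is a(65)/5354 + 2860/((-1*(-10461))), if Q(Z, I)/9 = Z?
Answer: 145343120/2545827 ≈ 57.091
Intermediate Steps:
Q(Z, I) = 9*Z
H(A) = 8 (H(A) = 9 - (6 - 1*5) = 9 - (6 - 5) = 9 - 1*1 = 9 - 1 = 8)
a(U) = 72*U² (a(U) = (8*(9*U))*U = (72*U)*U = 72*U²)
a(65)/5354 + 2860/((-1*(-10461))) = (72*65²)/5354 + 2860/((-1*(-10461))) = (72*4225)*(1/5354) + 2860/10461 = 304200*(1/5354) + 2860*(1/10461) = 152100/2677 + 260/951 = 145343120/2545827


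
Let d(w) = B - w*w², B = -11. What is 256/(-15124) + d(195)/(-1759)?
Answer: 28035571390/6650779 ≈ 4215.4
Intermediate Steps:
d(w) = -11 - w³ (d(w) = -11 - w*w² = -11 - w³)
256/(-15124) + d(195)/(-1759) = 256/(-15124) + (-11 - 1*195³)/(-1759) = 256*(-1/15124) + (-11 - 1*7414875)*(-1/1759) = -64/3781 + (-11 - 7414875)*(-1/1759) = -64/3781 - 7414886*(-1/1759) = -64/3781 + 7414886/1759 = 28035571390/6650779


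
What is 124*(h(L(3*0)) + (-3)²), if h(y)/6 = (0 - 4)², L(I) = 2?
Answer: 13020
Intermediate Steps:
h(y) = 96 (h(y) = 6*(0 - 4)² = 6*(-4)² = 6*16 = 96)
124*(h(L(3*0)) + (-3)²) = 124*(96 + (-3)²) = 124*(96 + 9) = 124*105 = 13020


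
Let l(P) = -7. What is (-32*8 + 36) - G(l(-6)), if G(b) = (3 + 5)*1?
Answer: -228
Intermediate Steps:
G(b) = 8 (G(b) = 8*1 = 8)
(-32*8 + 36) - G(l(-6)) = (-32*8 + 36) - 1*8 = (-256 + 36) - 8 = -220 - 8 = -228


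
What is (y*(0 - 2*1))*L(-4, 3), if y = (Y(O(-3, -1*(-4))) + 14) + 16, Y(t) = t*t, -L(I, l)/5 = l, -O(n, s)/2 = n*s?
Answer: 18180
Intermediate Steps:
O(n, s) = -2*n*s
L(I, l) = -5*l
Y(t) = t²
y = 606 (y = ((-2*(-3)*(-1*(-4)))² + 14) + 16 = ((-2*(-3)*4)² + 14) + 16 = (24² + 14) + 16 = (576 + 14) + 16 = 590 + 16 = 606)
(y*(0 - 2*1))*L(-4, 3) = (606*(0 - 2*1))*(-5*3) = (606*(0 - 2))*(-15) = (606*(-2))*(-15) = -1212*(-15) = 18180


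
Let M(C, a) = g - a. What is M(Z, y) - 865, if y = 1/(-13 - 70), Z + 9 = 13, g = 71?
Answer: -65901/83 ≈ -793.99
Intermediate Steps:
Z = 4 (Z = -9 + 13 = 4)
y = -1/83 (y = 1/(-83) = -1/83 ≈ -0.012048)
M(C, a) = 71 - a
M(Z, y) - 865 = (71 - 1*(-1/83)) - 865 = (71 + 1/83) - 865 = 5894/83 - 865 = -65901/83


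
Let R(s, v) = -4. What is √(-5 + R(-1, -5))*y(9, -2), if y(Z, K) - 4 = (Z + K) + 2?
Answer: 39*I ≈ 39.0*I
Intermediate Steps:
y(Z, K) = 6 + K + Z (y(Z, K) = 4 + ((Z + K) + 2) = 4 + ((K + Z) + 2) = 4 + (2 + K + Z) = 6 + K + Z)
√(-5 + R(-1, -5))*y(9, -2) = √(-5 - 4)*(6 - 2 + 9) = √(-9)*13 = (3*I)*13 = 39*I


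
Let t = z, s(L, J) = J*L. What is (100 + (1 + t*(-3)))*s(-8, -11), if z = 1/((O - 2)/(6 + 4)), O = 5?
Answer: 8008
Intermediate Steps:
z = 10/3 (z = 1/((5 - 2)/(6 + 4)) = 1/(3/10) = 10/3 ≈ 3.3333)
t = 10/3 ≈ 3.3333
(100 + (1 + t*(-3)))*s(-8, -11) = (100 + (1 + (10/3)*(-3)))*(-11*(-8)) = (100 + (1 - 10))*88 = (100 - 9)*88 = 91*88 = 8008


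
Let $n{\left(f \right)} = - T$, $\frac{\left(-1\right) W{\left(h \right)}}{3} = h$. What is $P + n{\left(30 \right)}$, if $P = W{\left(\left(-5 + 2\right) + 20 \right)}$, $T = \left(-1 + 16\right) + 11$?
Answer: $-77$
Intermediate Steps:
$T = 26$ ($T = 15 + 11 = 26$)
$W{\left(h \right)} = - 3 h$
$n{\left(f \right)} = -26$ ($n{\left(f \right)} = \left(-1\right) 26 = -26$)
$P = -51$ ($P = - 3 \left(\left(-5 + 2\right) + 20\right) = - 3 \left(-3 + 20\right) = \left(-3\right) 17 = -51$)
$P + n{\left(30 \right)} = -51 - 26 = -77$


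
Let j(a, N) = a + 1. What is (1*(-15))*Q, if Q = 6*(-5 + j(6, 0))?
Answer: -180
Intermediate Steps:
j(a, N) = 1 + a
Q = 12 (Q = 6*(-5 + (1 + 6)) = 6*(-5 + 7) = 6*2 = 12)
(1*(-15))*Q = (1*(-15))*12 = -15*12 = -180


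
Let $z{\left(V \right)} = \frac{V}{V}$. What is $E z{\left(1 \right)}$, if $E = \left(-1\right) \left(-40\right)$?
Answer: $40$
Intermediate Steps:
$z{\left(V \right)} = 1$
$E = 40$
$E z{\left(1 \right)} = 40 \cdot 1 = 40$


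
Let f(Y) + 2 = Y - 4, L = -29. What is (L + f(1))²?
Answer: 1156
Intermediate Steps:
f(Y) = -6 + Y (f(Y) = -2 + (Y - 4) = -2 + (-4 + Y) = -6 + Y)
(L + f(1))² = (-29 + (-6 + 1))² = (-29 - 5)² = (-34)² = 1156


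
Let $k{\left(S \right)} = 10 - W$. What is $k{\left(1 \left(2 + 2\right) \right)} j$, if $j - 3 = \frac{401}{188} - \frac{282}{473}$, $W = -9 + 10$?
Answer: $\frac{3630861}{88924} \approx 40.831$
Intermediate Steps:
$W = 1$
$k{\left(S \right)} = 9$ ($k{\left(S \right)} = 10 - 1 = 9$)
$j = \frac{403429}{88924}$ ($j = 3 + \left(\frac{401}{188} - \frac{282}{473}\right) = 3 + \frac{136657}{88924} = \frac{403429}{88924} \approx 4.5368$)
$k{\left(1 \left(2 + 2\right) \right)} j = 9 \cdot \frac{403429}{88924} = \frac{3630861}{88924}$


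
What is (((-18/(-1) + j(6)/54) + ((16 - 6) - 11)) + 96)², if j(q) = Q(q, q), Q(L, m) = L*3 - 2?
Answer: 9357481/729 ≈ 12836.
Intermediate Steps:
Q(L, m) = -2 + 3*L (Q(L, m) = 3*L - 2 = -2 + 3*L)
j(q) = -2 + 3*q
(((-18/(-1) + j(6)/54) + ((16 - 6) - 11)) + 96)² = (((-18/(-1) + (-2 + 3*6)/54) + ((16 - 6) - 11)) + 96)² = (((-18*(-1) + (-2 + 18)*(1/54)) + (10 - 11)) + 96)² = (((18 + 16*(1/54)) - 1) + 96)² = (((18 + 8/27) - 1) + 96)² = ((494/27 - 1) + 96)² = (467/27 + 96)² = (3059/27)² = 9357481/729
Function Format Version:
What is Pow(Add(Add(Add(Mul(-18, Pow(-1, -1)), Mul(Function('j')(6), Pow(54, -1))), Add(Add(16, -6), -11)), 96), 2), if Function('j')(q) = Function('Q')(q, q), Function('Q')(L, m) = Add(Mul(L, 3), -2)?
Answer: Rational(9357481, 729) ≈ 12836.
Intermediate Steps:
Function('Q')(L, m) = Add(-2, Mul(3, L)) (Function('Q')(L, m) = Add(Mul(3, L), -2) = Add(-2, Mul(3, L)))
Function('j')(q) = Add(-2, Mul(3, q))
Pow(Add(Add(Add(Mul(-18, Pow(-1, -1)), Mul(Function('j')(6), Pow(54, -1))), Add(Add(16, -6), -11)), 96), 2) = Pow(Add(Add(Add(Mul(-18, Pow(-1, -1)), Mul(Add(-2, Mul(3, 6)), Pow(54, -1))), Add(Add(16, -6), -11)), 96), 2) = Pow(Add(Add(Add(Mul(-18, -1), Mul(Add(-2, 18), Rational(1, 54))), Add(10, -11)), 96), 2) = Pow(Add(Add(Add(18, Mul(16, Rational(1, 54))), -1), 96), 2) = Pow(Add(Add(Add(18, Rational(8, 27)), -1), 96), 2) = Pow(Add(Add(Rational(494, 27), -1), 96), 2) = Pow(Add(Rational(467, 27), 96), 2) = Pow(Rational(3059, 27), 2) = Rational(9357481, 729)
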